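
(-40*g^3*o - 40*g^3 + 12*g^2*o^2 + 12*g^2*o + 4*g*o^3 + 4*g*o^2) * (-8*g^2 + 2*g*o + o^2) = 320*g^5*o + 320*g^5 - 176*g^4*o^2 - 176*g^4*o - 48*g^3*o^3 - 48*g^3*o^2 + 20*g^2*o^4 + 20*g^2*o^3 + 4*g*o^5 + 4*g*o^4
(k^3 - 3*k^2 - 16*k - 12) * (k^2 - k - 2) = k^5 - 4*k^4 - 15*k^3 + 10*k^2 + 44*k + 24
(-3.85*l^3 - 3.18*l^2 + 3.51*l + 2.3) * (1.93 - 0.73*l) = 2.8105*l^4 - 5.1091*l^3 - 8.6997*l^2 + 5.0953*l + 4.439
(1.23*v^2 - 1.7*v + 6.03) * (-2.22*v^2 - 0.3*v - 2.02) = -2.7306*v^4 + 3.405*v^3 - 15.3612*v^2 + 1.625*v - 12.1806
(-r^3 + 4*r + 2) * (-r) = r^4 - 4*r^2 - 2*r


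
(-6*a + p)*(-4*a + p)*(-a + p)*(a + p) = -24*a^4 + 10*a^3*p + 23*a^2*p^2 - 10*a*p^3 + p^4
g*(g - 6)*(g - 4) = g^3 - 10*g^2 + 24*g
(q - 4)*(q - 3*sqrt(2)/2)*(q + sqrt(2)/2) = q^3 - 4*q^2 - sqrt(2)*q^2 - 3*q/2 + 4*sqrt(2)*q + 6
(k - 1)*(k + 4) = k^2 + 3*k - 4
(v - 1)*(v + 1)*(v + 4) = v^3 + 4*v^2 - v - 4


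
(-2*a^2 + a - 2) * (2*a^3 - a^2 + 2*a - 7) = -4*a^5 + 4*a^4 - 9*a^3 + 18*a^2 - 11*a + 14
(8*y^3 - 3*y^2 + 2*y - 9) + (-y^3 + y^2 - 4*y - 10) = 7*y^3 - 2*y^2 - 2*y - 19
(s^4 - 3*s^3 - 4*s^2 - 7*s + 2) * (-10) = -10*s^4 + 30*s^3 + 40*s^2 + 70*s - 20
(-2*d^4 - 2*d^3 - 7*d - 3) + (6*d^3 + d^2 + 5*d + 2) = -2*d^4 + 4*d^3 + d^2 - 2*d - 1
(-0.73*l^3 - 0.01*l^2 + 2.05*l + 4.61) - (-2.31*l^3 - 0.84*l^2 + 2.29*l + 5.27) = 1.58*l^3 + 0.83*l^2 - 0.24*l - 0.659999999999999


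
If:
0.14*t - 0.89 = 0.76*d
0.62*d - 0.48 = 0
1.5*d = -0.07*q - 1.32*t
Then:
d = 0.77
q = -215.72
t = 10.56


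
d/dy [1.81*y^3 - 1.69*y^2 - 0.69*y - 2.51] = 5.43*y^2 - 3.38*y - 0.69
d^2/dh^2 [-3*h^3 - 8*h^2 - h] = -18*h - 16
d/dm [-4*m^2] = -8*m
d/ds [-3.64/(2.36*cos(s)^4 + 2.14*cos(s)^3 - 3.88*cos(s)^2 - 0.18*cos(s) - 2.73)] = (-34.3616*cos(s)^3 - 23.3688*cos(s)^2 + 28.2464*cos(s) + 0.6552)*sin(s)/(-2.36*cos(s)^4 - 2.14*cos(s)^3 + 3.88*cos(s)^2 + 0.18*cos(s) + 2.73)^2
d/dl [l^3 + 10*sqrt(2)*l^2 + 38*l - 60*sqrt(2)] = 3*l^2 + 20*sqrt(2)*l + 38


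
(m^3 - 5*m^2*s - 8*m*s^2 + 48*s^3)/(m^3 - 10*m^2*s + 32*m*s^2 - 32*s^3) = (-m - 3*s)/(-m + 2*s)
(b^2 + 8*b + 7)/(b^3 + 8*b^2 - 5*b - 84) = (b + 1)/(b^2 + b - 12)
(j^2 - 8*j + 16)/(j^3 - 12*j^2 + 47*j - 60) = (j - 4)/(j^2 - 8*j + 15)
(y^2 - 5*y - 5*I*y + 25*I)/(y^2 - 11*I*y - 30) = (y - 5)/(y - 6*I)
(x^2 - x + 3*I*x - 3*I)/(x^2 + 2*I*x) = (x^2 - x + 3*I*x - 3*I)/(x*(x + 2*I))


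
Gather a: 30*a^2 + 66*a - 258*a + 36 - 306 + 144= 30*a^2 - 192*a - 126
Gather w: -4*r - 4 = -4*r - 4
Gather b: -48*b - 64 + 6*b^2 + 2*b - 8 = 6*b^2 - 46*b - 72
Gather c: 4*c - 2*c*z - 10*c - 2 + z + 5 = c*(-2*z - 6) + z + 3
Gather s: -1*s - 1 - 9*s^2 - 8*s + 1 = -9*s^2 - 9*s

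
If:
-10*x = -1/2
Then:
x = 1/20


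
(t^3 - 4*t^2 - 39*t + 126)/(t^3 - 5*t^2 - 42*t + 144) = (t - 7)/(t - 8)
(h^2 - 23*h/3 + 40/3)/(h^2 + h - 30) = (h - 8/3)/(h + 6)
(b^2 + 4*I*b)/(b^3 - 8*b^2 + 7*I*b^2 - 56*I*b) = (b + 4*I)/(b^2 + b*(-8 + 7*I) - 56*I)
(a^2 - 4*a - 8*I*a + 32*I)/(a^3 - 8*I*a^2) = (a - 4)/a^2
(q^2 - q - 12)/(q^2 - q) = (q^2 - q - 12)/(q*(q - 1))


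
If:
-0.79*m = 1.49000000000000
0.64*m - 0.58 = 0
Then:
No Solution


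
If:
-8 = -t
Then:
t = 8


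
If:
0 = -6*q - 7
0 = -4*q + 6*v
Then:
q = -7/6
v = -7/9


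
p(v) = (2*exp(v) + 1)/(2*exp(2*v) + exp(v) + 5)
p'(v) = (2*exp(v) + 1)*(-4*exp(2*v) - exp(v))/(2*exp(2*v) + exp(v) + 5)^2 + 2*exp(v)/(2*exp(2*v) + exp(v) + 5)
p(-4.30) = 0.20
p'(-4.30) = 0.00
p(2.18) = 0.11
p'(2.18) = -0.10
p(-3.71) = 0.21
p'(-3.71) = 0.01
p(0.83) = 0.31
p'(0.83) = -0.15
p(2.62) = 0.07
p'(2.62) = -0.07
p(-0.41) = 0.36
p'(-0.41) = 0.07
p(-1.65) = 0.26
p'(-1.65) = 0.06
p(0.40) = 0.36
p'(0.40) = -0.07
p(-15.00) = 0.20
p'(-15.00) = 0.00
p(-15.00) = 0.20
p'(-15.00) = 0.00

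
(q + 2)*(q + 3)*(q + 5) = q^3 + 10*q^2 + 31*q + 30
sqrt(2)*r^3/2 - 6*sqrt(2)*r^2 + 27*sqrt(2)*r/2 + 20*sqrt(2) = (r - 8)*(r - 5)*(sqrt(2)*r/2 + sqrt(2)/2)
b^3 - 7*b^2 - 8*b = b*(b - 8)*(b + 1)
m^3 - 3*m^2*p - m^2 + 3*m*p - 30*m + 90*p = (m - 6)*(m + 5)*(m - 3*p)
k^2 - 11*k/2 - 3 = (k - 6)*(k + 1/2)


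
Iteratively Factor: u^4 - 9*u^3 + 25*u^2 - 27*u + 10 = (u - 1)*(u^3 - 8*u^2 + 17*u - 10) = (u - 2)*(u - 1)*(u^2 - 6*u + 5) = (u - 5)*(u - 2)*(u - 1)*(u - 1)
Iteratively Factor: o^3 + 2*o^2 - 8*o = (o - 2)*(o^2 + 4*o) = (o - 2)*(o + 4)*(o)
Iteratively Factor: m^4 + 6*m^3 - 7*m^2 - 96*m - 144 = (m + 4)*(m^3 + 2*m^2 - 15*m - 36) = (m + 3)*(m + 4)*(m^2 - m - 12) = (m - 4)*(m + 3)*(m + 4)*(m + 3)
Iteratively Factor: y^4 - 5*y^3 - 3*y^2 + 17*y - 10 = (y - 1)*(y^3 - 4*y^2 - 7*y + 10) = (y - 1)*(y + 2)*(y^2 - 6*y + 5) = (y - 1)^2*(y + 2)*(y - 5)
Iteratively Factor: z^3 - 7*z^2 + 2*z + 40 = (z - 4)*(z^2 - 3*z - 10) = (z - 4)*(z + 2)*(z - 5)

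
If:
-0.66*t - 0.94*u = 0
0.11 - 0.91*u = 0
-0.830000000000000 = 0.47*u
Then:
No Solution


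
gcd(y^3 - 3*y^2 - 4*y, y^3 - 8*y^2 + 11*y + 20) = y^2 - 3*y - 4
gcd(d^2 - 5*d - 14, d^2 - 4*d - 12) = d + 2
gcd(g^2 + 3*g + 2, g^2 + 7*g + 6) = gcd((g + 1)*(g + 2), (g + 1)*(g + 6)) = g + 1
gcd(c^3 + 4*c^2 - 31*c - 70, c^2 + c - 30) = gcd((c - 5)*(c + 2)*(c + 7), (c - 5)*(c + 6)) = c - 5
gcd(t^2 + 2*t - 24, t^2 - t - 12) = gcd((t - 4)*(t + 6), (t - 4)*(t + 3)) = t - 4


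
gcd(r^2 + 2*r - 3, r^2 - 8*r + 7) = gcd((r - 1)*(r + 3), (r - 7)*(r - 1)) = r - 1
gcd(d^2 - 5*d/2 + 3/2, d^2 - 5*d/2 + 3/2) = d^2 - 5*d/2 + 3/2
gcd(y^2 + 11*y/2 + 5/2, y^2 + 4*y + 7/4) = y + 1/2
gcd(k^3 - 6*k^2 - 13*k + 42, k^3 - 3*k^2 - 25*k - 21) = k^2 - 4*k - 21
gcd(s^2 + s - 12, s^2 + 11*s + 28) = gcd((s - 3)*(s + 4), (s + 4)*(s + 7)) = s + 4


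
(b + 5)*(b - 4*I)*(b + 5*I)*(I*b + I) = I*b^4 - b^3 + 6*I*b^3 - 6*b^2 + 25*I*b^2 - 5*b + 120*I*b + 100*I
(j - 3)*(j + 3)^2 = j^3 + 3*j^2 - 9*j - 27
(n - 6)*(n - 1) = n^2 - 7*n + 6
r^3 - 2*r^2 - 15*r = r*(r - 5)*(r + 3)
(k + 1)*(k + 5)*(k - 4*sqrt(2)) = k^3 - 4*sqrt(2)*k^2 + 6*k^2 - 24*sqrt(2)*k + 5*k - 20*sqrt(2)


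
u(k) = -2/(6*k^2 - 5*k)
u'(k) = -2*(5 - 12*k)/(6*k^2 - 5*k)^2 = 2*(12*k - 5)/(k^2*(6*k - 5)^2)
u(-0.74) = -0.29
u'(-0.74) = -0.57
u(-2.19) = -0.05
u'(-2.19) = -0.04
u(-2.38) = -0.04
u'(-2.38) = -0.03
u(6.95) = -0.01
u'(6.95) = 0.00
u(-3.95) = -0.02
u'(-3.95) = -0.01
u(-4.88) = -0.01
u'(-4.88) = -0.00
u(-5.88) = -0.01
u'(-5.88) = -0.00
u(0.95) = -3.01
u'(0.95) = 28.94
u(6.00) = -0.01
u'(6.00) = 0.00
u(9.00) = 0.00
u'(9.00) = 0.00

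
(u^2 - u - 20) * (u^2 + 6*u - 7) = u^4 + 5*u^3 - 33*u^2 - 113*u + 140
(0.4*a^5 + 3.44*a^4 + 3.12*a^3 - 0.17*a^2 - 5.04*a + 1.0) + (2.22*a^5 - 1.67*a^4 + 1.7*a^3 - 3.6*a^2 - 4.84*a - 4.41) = 2.62*a^5 + 1.77*a^4 + 4.82*a^3 - 3.77*a^2 - 9.88*a - 3.41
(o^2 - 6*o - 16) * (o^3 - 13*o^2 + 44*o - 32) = o^5 - 19*o^4 + 106*o^3 - 88*o^2 - 512*o + 512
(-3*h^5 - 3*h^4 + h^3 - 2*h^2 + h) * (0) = 0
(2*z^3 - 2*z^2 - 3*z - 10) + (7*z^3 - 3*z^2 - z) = 9*z^3 - 5*z^2 - 4*z - 10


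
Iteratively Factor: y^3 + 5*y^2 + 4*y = (y)*(y^2 + 5*y + 4) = y*(y + 1)*(y + 4)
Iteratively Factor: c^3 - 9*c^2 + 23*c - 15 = (c - 1)*(c^2 - 8*c + 15) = (c - 5)*(c - 1)*(c - 3)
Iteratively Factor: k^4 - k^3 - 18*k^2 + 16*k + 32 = (k + 4)*(k^3 - 5*k^2 + 2*k + 8) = (k + 1)*(k + 4)*(k^2 - 6*k + 8) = (k - 4)*(k + 1)*(k + 4)*(k - 2)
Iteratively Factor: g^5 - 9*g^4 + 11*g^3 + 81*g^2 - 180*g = (g - 4)*(g^4 - 5*g^3 - 9*g^2 + 45*g) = g*(g - 4)*(g^3 - 5*g^2 - 9*g + 45) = g*(g - 4)*(g - 3)*(g^2 - 2*g - 15) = g*(g - 5)*(g - 4)*(g - 3)*(g + 3)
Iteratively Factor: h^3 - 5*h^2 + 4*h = (h)*(h^2 - 5*h + 4) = h*(h - 1)*(h - 4)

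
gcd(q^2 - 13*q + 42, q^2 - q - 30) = q - 6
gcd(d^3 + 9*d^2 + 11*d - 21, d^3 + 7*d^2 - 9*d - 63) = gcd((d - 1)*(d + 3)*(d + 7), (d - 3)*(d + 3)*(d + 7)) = d^2 + 10*d + 21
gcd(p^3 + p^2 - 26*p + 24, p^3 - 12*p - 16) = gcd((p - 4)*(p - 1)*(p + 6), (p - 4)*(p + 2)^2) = p - 4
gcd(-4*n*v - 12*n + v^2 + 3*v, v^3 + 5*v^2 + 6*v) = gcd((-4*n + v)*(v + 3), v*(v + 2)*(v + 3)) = v + 3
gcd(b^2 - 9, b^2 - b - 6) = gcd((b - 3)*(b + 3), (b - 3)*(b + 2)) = b - 3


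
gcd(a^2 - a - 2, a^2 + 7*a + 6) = a + 1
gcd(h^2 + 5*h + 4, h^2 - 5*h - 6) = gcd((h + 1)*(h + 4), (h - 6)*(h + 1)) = h + 1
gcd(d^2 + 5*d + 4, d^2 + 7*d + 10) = 1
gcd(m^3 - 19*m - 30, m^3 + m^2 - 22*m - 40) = m^2 - 3*m - 10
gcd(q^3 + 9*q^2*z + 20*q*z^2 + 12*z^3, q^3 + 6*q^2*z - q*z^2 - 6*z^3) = q^2 + 7*q*z + 6*z^2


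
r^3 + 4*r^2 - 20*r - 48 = (r - 4)*(r + 2)*(r + 6)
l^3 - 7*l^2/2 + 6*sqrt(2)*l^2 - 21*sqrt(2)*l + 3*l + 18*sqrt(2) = (l - 2)*(l - 3/2)*(l + 6*sqrt(2))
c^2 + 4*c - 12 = (c - 2)*(c + 6)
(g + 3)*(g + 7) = g^2 + 10*g + 21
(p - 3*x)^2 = p^2 - 6*p*x + 9*x^2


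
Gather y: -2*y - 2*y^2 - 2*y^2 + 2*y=-4*y^2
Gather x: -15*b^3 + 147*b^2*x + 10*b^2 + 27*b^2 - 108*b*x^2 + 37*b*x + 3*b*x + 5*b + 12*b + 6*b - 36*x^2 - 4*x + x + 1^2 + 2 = -15*b^3 + 37*b^2 + 23*b + x^2*(-108*b - 36) + x*(147*b^2 + 40*b - 3) + 3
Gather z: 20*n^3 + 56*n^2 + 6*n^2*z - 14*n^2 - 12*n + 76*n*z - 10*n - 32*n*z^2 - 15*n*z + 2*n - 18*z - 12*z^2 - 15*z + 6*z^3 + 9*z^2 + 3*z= 20*n^3 + 42*n^2 - 20*n + 6*z^3 + z^2*(-32*n - 3) + z*(6*n^2 + 61*n - 30)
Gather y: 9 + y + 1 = y + 10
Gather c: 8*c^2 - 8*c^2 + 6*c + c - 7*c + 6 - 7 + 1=0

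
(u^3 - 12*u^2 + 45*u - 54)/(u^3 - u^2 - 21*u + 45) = (u - 6)/(u + 5)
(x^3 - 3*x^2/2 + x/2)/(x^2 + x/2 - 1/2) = x*(x - 1)/(x + 1)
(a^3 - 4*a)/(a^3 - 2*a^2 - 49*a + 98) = a*(a + 2)/(a^2 - 49)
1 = 1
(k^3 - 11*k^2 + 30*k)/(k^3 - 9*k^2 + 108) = k*(k - 5)/(k^2 - 3*k - 18)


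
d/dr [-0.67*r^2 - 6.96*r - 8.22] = -1.34*r - 6.96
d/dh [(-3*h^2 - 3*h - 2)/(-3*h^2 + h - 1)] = (-12*h^2 - 6*h + 5)/(9*h^4 - 6*h^3 + 7*h^2 - 2*h + 1)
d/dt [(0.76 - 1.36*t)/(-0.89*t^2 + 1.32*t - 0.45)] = (-1.2104*t^2 + 1.3528*t - 0.3912)/(0.7921*t^4 - 2.3496*t^3 + 2.5434*t^2 - 1.188*t + 0.2025)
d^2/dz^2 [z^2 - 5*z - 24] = 2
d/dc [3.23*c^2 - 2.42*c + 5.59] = 6.46*c - 2.42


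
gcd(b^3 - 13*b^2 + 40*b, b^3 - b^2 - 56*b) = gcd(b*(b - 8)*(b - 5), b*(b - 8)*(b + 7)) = b^2 - 8*b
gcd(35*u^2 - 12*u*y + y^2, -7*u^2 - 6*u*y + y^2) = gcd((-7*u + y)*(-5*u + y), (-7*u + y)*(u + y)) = -7*u + y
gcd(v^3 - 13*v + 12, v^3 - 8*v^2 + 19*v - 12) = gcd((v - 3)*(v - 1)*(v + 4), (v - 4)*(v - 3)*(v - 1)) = v^2 - 4*v + 3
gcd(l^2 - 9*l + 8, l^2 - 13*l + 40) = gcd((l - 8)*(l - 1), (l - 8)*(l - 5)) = l - 8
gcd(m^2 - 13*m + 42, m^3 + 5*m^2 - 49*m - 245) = m - 7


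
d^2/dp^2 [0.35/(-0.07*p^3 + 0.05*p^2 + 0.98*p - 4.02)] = ((0.147*p - 0.035)*(0.07*p^3 - 0.05*p^2 - 0.98*p + 4.02) - 0.35*(-0.42*p^2 + 0.2*p + 1.96)*(-0.21*p^2 + 0.1*p + 0.98))/(0.07*p^3 - 0.05*p^2 - 0.98*p + 4.02)^3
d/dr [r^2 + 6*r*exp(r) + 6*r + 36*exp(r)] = 6*r*exp(r) + 2*r + 42*exp(r) + 6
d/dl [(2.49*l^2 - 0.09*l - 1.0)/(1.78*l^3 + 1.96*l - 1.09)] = ((4.98*l - 0.09)*(1.78*l^3 + 1.96*l - 1.09) + (5.34*l^2 + 1.96)*(-2.49*l^2 + 0.09*l + 1.0))/(1.78*l^3 + 1.96*l - 1.09)^2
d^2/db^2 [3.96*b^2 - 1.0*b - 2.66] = 7.92000000000000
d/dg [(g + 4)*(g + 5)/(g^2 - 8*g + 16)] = (-17*g - 76)/(g^3 - 12*g^2 + 48*g - 64)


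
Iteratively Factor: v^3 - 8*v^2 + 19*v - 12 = (v - 1)*(v^2 - 7*v + 12) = (v - 4)*(v - 1)*(v - 3)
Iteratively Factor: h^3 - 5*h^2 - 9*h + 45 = (h - 3)*(h^2 - 2*h - 15) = (h - 5)*(h - 3)*(h + 3)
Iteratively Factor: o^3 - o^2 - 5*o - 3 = (o + 1)*(o^2 - 2*o - 3) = (o - 3)*(o + 1)*(o + 1)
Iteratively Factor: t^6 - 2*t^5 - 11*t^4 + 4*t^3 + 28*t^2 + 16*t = (t)*(t^5 - 2*t^4 - 11*t^3 + 4*t^2 + 28*t + 16) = t*(t + 1)*(t^4 - 3*t^3 - 8*t^2 + 12*t + 16) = t*(t - 4)*(t + 1)*(t^3 + t^2 - 4*t - 4) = t*(t - 4)*(t - 2)*(t + 1)*(t^2 + 3*t + 2) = t*(t - 4)*(t - 2)*(t + 1)*(t + 2)*(t + 1)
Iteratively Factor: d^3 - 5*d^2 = (d)*(d^2 - 5*d) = d^2*(d - 5)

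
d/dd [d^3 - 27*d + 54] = 3*d^2 - 27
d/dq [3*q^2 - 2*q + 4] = 6*q - 2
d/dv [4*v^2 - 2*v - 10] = 8*v - 2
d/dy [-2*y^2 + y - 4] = 1 - 4*y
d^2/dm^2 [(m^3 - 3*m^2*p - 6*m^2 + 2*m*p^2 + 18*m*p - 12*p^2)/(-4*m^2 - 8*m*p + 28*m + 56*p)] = (3*(-m + p + 2)*(m^2 + 2*m*p - 7*m - 14*p)^2 - (2*m + 2*p - 7)^2*(m^3 - 3*m^2*p - 6*m^2 + 2*m*p^2 + 18*m*p - 12*p^2) + (m^2 + 2*m*p - 7*m - 14*p)*(m^3 - 3*m^2*p - 6*m^2 + 2*m*p^2 + 18*m*p - 12*p^2 + (2*m + 2*p - 7)*(3*m^2 - 6*m*p - 12*m + 2*p^2 + 18*p)))/(2*(m^2 + 2*m*p - 7*m - 14*p)^3)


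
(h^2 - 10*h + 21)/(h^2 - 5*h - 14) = (h - 3)/(h + 2)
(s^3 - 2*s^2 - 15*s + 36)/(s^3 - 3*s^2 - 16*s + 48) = (s - 3)/(s - 4)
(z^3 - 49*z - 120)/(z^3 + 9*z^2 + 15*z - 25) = (z^2 - 5*z - 24)/(z^2 + 4*z - 5)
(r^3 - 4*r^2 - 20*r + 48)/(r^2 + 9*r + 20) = (r^2 - 8*r + 12)/(r + 5)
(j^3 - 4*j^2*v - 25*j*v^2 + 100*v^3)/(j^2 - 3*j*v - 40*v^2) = (-j^2 + 9*j*v - 20*v^2)/(-j + 8*v)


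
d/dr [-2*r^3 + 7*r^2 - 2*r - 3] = -6*r^2 + 14*r - 2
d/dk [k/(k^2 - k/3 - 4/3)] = 3*(3*k^2 - k*(6*k - 1) - k - 4)/(-3*k^2 + k + 4)^2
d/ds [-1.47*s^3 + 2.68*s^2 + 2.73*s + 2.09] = -4.41*s^2 + 5.36*s + 2.73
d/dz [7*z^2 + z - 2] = 14*z + 1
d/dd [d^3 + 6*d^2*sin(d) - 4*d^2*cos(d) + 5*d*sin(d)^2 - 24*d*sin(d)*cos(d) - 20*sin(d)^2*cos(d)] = 4*d^2*sin(d) + 6*d^2*cos(d) + 3*d^2 + 12*d*sin(d) + 5*d*sin(2*d) - 8*d*cos(d) - 24*d*cos(2*d) + 5*sin(d) - 12*sin(2*d) - 15*sin(3*d) - 5*cos(2*d)/2 + 5/2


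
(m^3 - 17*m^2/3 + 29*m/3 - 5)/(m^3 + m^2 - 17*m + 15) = (m - 5/3)/(m + 5)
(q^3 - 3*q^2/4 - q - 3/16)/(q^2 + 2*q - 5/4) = (16*q^3 - 12*q^2 - 16*q - 3)/(4*(4*q^2 + 8*q - 5))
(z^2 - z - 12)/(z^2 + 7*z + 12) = (z - 4)/(z + 4)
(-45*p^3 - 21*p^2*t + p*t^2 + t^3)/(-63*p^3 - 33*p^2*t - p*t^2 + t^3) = (5*p - t)/(7*p - t)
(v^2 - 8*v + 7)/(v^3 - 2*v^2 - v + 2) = (v - 7)/(v^2 - v - 2)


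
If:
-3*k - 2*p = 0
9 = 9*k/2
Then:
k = 2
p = -3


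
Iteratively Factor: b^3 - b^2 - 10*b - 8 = (b + 1)*(b^2 - 2*b - 8) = (b + 1)*(b + 2)*(b - 4)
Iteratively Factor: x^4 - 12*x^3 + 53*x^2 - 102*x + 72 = (x - 2)*(x^3 - 10*x^2 + 33*x - 36) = (x - 3)*(x - 2)*(x^2 - 7*x + 12) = (x - 3)^2*(x - 2)*(x - 4)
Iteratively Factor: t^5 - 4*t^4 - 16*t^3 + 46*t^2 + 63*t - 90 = (t + 3)*(t^4 - 7*t^3 + 5*t^2 + 31*t - 30) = (t - 3)*(t + 3)*(t^3 - 4*t^2 - 7*t + 10) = (t - 3)*(t - 1)*(t + 3)*(t^2 - 3*t - 10) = (t - 5)*(t - 3)*(t - 1)*(t + 3)*(t + 2)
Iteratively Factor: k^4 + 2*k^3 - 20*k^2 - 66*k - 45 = (k + 3)*(k^3 - k^2 - 17*k - 15) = (k + 3)^2*(k^2 - 4*k - 5) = (k - 5)*(k + 3)^2*(k + 1)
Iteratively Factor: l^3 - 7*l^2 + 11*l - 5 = (l - 1)*(l^2 - 6*l + 5) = (l - 1)^2*(l - 5)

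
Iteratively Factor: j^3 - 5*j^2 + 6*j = (j - 3)*(j^2 - 2*j) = j*(j - 3)*(j - 2)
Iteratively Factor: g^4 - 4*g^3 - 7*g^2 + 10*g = (g + 2)*(g^3 - 6*g^2 + 5*g) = (g - 1)*(g + 2)*(g^2 - 5*g) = (g - 5)*(g - 1)*(g + 2)*(g)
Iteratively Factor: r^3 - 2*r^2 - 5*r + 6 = (r - 3)*(r^2 + r - 2) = (r - 3)*(r + 2)*(r - 1)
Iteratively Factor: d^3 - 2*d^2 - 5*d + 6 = (d + 2)*(d^2 - 4*d + 3) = (d - 1)*(d + 2)*(d - 3)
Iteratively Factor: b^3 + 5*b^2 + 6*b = (b + 2)*(b^2 + 3*b) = b*(b + 2)*(b + 3)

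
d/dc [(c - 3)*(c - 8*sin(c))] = c + (3 - c)*(8*cos(c) - 1) - 8*sin(c)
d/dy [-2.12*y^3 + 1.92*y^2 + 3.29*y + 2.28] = -6.36*y^2 + 3.84*y + 3.29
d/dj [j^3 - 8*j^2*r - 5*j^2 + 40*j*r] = 3*j^2 - 16*j*r - 10*j + 40*r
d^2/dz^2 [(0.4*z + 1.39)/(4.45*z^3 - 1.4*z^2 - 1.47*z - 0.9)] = (47.526*z^5 + 315.3537*z^4 - 131.754*z^3 - 18.98571*z^2 + 47.54142*z + 1.446102)/(88.121125*z^9 - 83.1705*z^8 - 61.163025*z^7 - 1.26215000000002*z^6 + 53.846415*z^5 + 20.95632*z^4 - 3.476223*z^3 - 9.23643*z^2 - 3.5721*z - 0.729)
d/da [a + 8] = 1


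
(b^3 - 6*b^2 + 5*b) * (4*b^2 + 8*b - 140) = 4*b^5 - 16*b^4 - 168*b^3 + 880*b^2 - 700*b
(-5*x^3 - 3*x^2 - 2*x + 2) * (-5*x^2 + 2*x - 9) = 25*x^5 + 5*x^4 + 49*x^3 + 13*x^2 + 22*x - 18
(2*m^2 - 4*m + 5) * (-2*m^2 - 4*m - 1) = -4*m^4 + 4*m^2 - 16*m - 5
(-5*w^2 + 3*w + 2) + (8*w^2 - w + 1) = 3*w^2 + 2*w + 3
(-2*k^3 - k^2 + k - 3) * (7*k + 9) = -14*k^4 - 25*k^3 - 2*k^2 - 12*k - 27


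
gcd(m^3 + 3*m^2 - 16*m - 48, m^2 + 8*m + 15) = m + 3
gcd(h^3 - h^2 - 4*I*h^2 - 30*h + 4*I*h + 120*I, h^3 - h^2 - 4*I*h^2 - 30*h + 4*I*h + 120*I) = h^3 + h^2*(-1 - 4*I) + h*(-30 + 4*I) + 120*I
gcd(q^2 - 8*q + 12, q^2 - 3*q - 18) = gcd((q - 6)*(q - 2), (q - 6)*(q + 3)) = q - 6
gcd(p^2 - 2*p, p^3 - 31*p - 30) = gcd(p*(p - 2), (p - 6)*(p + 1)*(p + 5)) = 1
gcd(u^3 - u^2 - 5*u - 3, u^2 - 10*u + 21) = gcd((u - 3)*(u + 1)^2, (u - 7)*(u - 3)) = u - 3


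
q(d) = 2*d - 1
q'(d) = 2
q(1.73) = 2.46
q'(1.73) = 2.00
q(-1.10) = -3.20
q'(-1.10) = 2.00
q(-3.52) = -8.04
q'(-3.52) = 2.00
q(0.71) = 0.42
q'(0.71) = 2.00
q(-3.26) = -7.52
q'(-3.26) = 2.00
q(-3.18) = -7.36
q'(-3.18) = 2.00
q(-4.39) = -9.78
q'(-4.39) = 2.00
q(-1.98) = -4.96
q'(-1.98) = 2.00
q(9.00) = 17.00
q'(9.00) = 2.00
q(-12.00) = -25.00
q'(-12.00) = 2.00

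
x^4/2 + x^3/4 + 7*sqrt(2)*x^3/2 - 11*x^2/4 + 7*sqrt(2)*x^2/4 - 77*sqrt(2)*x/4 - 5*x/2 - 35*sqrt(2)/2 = (x/2 + 1)*(x - 5/2)*(x + 1)*(x + 7*sqrt(2))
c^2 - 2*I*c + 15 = (c - 5*I)*(c + 3*I)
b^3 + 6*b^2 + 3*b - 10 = (b - 1)*(b + 2)*(b + 5)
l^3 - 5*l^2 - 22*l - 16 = (l - 8)*(l + 1)*(l + 2)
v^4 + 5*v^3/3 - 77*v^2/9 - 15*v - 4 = (v - 3)*(v + 1/3)*(v + 4/3)*(v + 3)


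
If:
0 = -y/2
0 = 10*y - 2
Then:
No Solution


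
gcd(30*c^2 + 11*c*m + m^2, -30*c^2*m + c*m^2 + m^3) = 6*c + m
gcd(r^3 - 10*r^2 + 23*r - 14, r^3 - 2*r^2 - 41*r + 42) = r^2 - 8*r + 7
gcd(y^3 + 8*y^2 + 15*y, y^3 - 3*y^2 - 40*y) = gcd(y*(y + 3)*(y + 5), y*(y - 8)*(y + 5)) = y^2 + 5*y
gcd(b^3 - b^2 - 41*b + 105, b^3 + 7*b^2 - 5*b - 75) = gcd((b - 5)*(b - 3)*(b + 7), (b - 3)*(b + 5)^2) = b - 3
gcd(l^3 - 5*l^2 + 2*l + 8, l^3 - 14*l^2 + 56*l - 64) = l^2 - 6*l + 8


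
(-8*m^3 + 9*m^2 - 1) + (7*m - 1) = -8*m^3 + 9*m^2 + 7*m - 2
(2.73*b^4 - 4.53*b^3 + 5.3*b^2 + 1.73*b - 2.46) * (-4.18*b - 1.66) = -11.4114*b^5 + 14.4036*b^4 - 14.6342*b^3 - 16.0294*b^2 + 7.411*b + 4.0836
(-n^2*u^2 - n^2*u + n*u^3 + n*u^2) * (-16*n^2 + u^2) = 16*n^4*u^2 + 16*n^4*u - 16*n^3*u^3 - 16*n^3*u^2 - n^2*u^4 - n^2*u^3 + n*u^5 + n*u^4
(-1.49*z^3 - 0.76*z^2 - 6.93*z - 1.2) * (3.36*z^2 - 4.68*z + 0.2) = -5.0064*z^5 + 4.4196*z^4 - 20.026*z^3 + 28.2484*z^2 + 4.23*z - 0.24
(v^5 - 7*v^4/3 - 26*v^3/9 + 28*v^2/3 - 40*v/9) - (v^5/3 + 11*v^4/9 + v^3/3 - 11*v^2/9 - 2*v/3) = 2*v^5/3 - 32*v^4/9 - 29*v^3/9 + 95*v^2/9 - 34*v/9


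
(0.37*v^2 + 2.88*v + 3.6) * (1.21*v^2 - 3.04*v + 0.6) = 0.4477*v^4 + 2.36*v^3 - 4.1772*v^2 - 9.216*v + 2.16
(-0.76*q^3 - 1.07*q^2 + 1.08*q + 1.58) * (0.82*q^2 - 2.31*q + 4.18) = -0.6232*q^5 + 0.8782*q^4 + 0.180500000000001*q^3 - 5.6718*q^2 + 0.8646*q + 6.6044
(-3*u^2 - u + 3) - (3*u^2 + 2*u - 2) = -6*u^2 - 3*u + 5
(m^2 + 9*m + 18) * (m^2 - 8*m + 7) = m^4 + m^3 - 47*m^2 - 81*m + 126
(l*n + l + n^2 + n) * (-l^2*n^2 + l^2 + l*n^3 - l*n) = -l^3*n^3 - l^3*n^2 + l^3*n + l^3 + l*n^5 + l*n^4 - l*n^3 - l*n^2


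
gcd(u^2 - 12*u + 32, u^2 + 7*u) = 1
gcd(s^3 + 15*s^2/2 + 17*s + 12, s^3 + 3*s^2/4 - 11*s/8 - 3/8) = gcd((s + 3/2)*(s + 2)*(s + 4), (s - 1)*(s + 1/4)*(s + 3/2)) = s + 3/2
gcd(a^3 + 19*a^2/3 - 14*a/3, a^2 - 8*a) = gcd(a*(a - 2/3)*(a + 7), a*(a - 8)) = a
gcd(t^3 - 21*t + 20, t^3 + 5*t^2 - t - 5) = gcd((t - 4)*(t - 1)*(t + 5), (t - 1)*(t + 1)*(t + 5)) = t^2 + 4*t - 5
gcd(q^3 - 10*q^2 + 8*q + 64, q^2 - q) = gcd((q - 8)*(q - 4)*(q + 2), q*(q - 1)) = 1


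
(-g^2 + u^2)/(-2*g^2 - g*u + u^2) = (-g + u)/(-2*g + u)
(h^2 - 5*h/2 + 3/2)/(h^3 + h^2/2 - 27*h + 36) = (h - 1)/(h^2 + 2*h - 24)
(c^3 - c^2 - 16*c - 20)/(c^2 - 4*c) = (c^3 - c^2 - 16*c - 20)/(c*(c - 4))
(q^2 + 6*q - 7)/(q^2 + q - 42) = (q - 1)/(q - 6)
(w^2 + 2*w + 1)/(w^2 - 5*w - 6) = (w + 1)/(w - 6)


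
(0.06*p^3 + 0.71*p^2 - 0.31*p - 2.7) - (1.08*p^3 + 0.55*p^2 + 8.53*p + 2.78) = -1.02*p^3 + 0.16*p^2 - 8.84*p - 5.48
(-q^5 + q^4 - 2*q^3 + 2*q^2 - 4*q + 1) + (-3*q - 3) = -q^5 + q^4 - 2*q^3 + 2*q^2 - 7*q - 2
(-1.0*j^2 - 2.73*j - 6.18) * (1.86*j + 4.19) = -1.86*j^3 - 9.2678*j^2 - 22.9335*j - 25.8942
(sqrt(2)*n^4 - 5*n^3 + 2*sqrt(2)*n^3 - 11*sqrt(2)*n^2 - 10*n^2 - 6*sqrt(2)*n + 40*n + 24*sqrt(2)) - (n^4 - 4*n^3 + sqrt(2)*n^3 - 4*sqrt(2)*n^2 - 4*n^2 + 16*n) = -n^4 + sqrt(2)*n^4 - n^3 + sqrt(2)*n^3 - 7*sqrt(2)*n^2 - 6*n^2 - 6*sqrt(2)*n + 24*n + 24*sqrt(2)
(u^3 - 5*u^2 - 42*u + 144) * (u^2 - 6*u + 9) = u^5 - 11*u^4 - 3*u^3 + 351*u^2 - 1242*u + 1296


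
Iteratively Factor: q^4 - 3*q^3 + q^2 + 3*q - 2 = (q + 1)*(q^3 - 4*q^2 + 5*q - 2) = (q - 2)*(q + 1)*(q^2 - 2*q + 1) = (q - 2)*(q - 1)*(q + 1)*(q - 1)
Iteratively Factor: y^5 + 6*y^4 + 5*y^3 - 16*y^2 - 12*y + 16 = (y - 1)*(y^4 + 7*y^3 + 12*y^2 - 4*y - 16) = (y - 1)*(y + 2)*(y^3 + 5*y^2 + 2*y - 8) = (y - 1)*(y + 2)^2*(y^2 + 3*y - 4) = (y - 1)*(y + 2)^2*(y + 4)*(y - 1)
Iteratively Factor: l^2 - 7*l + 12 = (l - 4)*(l - 3)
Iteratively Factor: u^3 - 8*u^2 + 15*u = (u)*(u^2 - 8*u + 15) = u*(u - 5)*(u - 3)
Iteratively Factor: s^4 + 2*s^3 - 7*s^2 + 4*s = (s + 4)*(s^3 - 2*s^2 + s) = s*(s + 4)*(s^2 - 2*s + 1) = s*(s - 1)*(s + 4)*(s - 1)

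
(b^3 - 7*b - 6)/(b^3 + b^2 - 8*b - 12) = (b + 1)/(b + 2)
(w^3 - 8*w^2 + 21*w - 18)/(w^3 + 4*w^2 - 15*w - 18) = (w^2 - 5*w + 6)/(w^2 + 7*w + 6)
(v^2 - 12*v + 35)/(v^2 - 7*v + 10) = (v - 7)/(v - 2)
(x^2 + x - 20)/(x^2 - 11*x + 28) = (x + 5)/(x - 7)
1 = 1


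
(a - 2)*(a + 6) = a^2 + 4*a - 12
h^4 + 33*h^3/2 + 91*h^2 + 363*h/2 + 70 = (h + 1/2)*(h + 4)*(h + 5)*(h + 7)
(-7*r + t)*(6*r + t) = -42*r^2 - r*t + t^2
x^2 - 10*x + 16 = (x - 8)*(x - 2)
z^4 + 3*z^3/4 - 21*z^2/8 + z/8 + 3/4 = (z - 1)*(z - 3/4)*(z + 1/2)*(z + 2)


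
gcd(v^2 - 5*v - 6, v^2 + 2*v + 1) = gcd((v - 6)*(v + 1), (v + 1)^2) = v + 1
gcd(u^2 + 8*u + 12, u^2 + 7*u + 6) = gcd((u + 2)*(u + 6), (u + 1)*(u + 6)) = u + 6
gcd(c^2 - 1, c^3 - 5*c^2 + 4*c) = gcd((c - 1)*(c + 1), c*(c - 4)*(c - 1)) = c - 1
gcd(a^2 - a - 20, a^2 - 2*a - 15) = a - 5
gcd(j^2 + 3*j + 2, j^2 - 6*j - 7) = j + 1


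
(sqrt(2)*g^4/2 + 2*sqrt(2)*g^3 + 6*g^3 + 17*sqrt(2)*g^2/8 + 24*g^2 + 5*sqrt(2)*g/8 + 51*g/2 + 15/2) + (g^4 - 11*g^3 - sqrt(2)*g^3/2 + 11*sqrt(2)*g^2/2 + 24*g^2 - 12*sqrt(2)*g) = sqrt(2)*g^4/2 + g^4 - 5*g^3 + 3*sqrt(2)*g^3/2 + 61*sqrt(2)*g^2/8 + 48*g^2 - 91*sqrt(2)*g/8 + 51*g/2 + 15/2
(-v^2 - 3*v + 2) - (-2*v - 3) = -v^2 - v + 5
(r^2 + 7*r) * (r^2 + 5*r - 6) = r^4 + 12*r^3 + 29*r^2 - 42*r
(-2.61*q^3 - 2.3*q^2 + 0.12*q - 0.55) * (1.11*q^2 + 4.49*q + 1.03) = -2.8971*q^5 - 14.2719*q^4 - 12.8821*q^3 - 2.4407*q^2 - 2.3459*q - 0.5665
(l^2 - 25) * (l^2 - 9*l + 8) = l^4 - 9*l^3 - 17*l^2 + 225*l - 200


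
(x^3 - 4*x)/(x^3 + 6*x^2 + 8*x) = (x - 2)/(x + 4)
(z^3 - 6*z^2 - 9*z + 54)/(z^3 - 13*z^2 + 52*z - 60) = (z^2 - 9)/(z^2 - 7*z + 10)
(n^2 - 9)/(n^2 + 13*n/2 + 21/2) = 2*(n - 3)/(2*n + 7)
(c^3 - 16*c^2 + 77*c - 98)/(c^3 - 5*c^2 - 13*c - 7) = (c^2 - 9*c + 14)/(c^2 + 2*c + 1)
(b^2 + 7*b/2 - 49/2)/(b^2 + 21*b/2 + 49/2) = (2*b - 7)/(2*b + 7)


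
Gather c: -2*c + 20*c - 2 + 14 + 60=18*c + 72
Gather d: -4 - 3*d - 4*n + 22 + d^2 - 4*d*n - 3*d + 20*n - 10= d^2 + d*(-4*n - 6) + 16*n + 8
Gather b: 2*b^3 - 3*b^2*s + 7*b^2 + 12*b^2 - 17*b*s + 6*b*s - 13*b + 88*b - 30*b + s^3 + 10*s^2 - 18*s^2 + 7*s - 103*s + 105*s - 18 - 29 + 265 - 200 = 2*b^3 + b^2*(19 - 3*s) + b*(45 - 11*s) + s^3 - 8*s^2 + 9*s + 18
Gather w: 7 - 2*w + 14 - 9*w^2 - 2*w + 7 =-9*w^2 - 4*w + 28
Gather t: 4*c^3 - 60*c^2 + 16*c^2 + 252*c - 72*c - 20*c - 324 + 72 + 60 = 4*c^3 - 44*c^2 + 160*c - 192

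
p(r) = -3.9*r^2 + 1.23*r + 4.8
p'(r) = 1.23 - 7.8*r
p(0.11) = 4.89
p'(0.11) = 0.37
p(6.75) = -164.59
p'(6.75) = -51.42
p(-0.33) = 3.97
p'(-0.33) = 3.80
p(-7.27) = -210.27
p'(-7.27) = 57.94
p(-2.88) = -31.09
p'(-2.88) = 23.69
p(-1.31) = -3.50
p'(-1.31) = 11.45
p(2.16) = -10.74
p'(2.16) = -15.62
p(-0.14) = 4.55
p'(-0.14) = 2.32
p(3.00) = -26.61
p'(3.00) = -22.17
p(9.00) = -300.03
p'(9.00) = -68.97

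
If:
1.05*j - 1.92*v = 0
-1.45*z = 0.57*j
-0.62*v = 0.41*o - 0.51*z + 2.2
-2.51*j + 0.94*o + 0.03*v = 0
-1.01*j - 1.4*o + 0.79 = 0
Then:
No Solution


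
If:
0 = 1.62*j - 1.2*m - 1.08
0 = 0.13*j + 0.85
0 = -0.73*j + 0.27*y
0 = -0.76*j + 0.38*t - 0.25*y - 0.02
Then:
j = -6.54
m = -9.73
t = -24.65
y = -17.68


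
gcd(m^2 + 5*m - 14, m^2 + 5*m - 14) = m^2 + 5*m - 14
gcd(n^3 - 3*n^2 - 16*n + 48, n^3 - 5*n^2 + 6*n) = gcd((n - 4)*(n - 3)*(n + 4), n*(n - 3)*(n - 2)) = n - 3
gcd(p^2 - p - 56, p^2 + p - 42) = p + 7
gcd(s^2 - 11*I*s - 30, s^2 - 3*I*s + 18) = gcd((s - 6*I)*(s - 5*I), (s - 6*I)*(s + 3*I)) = s - 6*I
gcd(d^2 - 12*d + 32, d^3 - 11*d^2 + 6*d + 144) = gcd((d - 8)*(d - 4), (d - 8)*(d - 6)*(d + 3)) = d - 8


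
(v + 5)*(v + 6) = v^2 + 11*v + 30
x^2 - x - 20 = (x - 5)*(x + 4)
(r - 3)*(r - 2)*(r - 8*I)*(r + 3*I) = r^4 - 5*r^3 - 5*I*r^3 + 30*r^2 + 25*I*r^2 - 120*r - 30*I*r + 144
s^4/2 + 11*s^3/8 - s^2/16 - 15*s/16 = s*(s/2 + 1/2)*(s - 3/4)*(s + 5/2)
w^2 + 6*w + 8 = (w + 2)*(w + 4)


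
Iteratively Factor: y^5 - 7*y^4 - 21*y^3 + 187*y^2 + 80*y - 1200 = (y - 5)*(y^4 - 2*y^3 - 31*y^2 + 32*y + 240) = (y - 5)^2*(y^3 + 3*y^2 - 16*y - 48) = (y - 5)^2*(y - 4)*(y^2 + 7*y + 12) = (y - 5)^2*(y - 4)*(y + 4)*(y + 3)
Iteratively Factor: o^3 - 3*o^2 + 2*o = (o - 2)*(o^2 - o) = o*(o - 2)*(o - 1)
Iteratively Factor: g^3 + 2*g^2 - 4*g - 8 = (g + 2)*(g^2 - 4) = (g - 2)*(g + 2)*(g + 2)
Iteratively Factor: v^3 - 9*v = (v - 3)*(v^2 + 3*v) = (v - 3)*(v + 3)*(v)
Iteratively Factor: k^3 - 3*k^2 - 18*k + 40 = (k - 2)*(k^2 - k - 20) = (k - 5)*(k - 2)*(k + 4)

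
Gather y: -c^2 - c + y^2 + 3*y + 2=-c^2 - c + y^2 + 3*y + 2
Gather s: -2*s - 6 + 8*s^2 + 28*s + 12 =8*s^2 + 26*s + 6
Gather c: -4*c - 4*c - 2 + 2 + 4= 4 - 8*c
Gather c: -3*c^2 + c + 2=-3*c^2 + c + 2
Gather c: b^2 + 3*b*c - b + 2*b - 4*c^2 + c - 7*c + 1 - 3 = b^2 + b - 4*c^2 + c*(3*b - 6) - 2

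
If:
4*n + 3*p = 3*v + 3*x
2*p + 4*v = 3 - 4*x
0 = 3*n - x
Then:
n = x/3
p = 1/2 - 8*x/27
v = 1/2 - 23*x/27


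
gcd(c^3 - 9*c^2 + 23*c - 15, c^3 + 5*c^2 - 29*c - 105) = c - 5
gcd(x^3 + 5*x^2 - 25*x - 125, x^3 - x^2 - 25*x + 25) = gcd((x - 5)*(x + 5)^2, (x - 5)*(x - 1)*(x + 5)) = x^2 - 25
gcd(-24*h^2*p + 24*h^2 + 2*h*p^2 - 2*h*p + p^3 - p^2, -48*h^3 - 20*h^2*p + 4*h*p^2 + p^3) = -24*h^2 + 2*h*p + p^2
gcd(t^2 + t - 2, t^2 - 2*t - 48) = 1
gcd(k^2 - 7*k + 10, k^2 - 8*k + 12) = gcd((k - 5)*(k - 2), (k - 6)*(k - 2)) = k - 2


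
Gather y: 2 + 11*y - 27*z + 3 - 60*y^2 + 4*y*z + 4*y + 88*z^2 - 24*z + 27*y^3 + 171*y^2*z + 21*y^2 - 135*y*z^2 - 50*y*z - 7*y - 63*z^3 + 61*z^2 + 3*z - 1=27*y^3 + y^2*(171*z - 39) + y*(-135*z^2 - 46*z + 8) - 63*z^3 + 149*z^2 - 48*z + 4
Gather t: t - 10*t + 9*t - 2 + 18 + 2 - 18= 0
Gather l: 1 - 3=-2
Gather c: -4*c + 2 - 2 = -4*c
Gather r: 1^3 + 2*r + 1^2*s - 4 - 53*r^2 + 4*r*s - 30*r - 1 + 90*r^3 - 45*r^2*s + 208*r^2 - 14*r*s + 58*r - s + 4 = 90*r^3 + r^2*(155 - 45*s) + r*(30 - 10*s)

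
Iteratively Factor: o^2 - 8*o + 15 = (o - 5)*(o - 3)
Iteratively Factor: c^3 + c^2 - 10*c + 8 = (c + 4)*(c^2 - 3*c + 2) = (c - 2)*(c + 4)*(c - 1)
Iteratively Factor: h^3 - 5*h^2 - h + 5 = (h + 1)*(h^2 - 6*h + 5) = (h - 5)*(h + 1)*(h - 1)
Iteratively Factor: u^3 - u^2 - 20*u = (u)*(u^2 - u - 20) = u*(u - 5)*(u + 4)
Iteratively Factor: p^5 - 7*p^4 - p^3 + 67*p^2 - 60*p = (p - 1)*(p^4 - 6*p^3 - 7*p^2 + 60*p) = (p - 1)*(p + 3)*(p^3 - 9*p^2 + 20*p) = (p - 4)*(p - 1)*(p + 3)*(p^2 - 5*p) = p*(p - 4)*(p - 1)*(p + 3)*(p - 5)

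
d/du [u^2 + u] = 2*u + 1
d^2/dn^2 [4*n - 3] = 0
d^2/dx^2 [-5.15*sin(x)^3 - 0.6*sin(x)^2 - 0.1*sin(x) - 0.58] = 3.9625*sin(x) - 11.5875*sin(3*x) - 1.2*cos(2*x)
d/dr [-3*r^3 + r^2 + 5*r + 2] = -9*r^2 + 2*r + 5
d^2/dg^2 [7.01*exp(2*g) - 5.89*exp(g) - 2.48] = (28.04*exp(g) - 5.89)*exp(g)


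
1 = 1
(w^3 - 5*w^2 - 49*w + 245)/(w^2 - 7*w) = w + 2 - 35/w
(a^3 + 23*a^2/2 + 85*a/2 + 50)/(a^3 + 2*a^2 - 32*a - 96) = (2*a^2 + 15*a + 25)/(2*(a^2 - 2*a - 24))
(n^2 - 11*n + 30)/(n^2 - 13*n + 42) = (n - 5)/(n - 7)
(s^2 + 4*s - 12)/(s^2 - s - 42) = (s - 2)/(s - 7)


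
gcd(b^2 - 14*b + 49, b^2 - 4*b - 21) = b - 7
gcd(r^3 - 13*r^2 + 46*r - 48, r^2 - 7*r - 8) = r - 8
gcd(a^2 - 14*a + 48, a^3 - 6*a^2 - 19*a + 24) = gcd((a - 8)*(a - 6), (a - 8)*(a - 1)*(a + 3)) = a - 8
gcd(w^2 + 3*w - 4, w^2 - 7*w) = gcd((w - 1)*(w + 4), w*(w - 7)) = 1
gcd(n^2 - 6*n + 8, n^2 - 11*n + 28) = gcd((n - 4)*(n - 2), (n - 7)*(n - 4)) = n - 4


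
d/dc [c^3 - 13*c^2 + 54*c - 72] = 3*c^2 - 26*c + 54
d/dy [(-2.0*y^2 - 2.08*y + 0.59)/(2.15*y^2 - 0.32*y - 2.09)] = (5.112*y^2 + 5.823*y + 4.536)/(4.6225*y^4 - 1.376*y^3 - 8.8846*y^2 + 1.3376*y + 4.3681)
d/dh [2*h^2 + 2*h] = 4*h + 2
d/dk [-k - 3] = -1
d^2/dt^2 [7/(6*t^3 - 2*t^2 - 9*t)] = 14*(2*t*(1 - 9*t)*(-6*t^2 + 2*t + 9) - (-18*t^2 + 4*t + 9)^2)/(t^3*(-6*t^2 + 2*t + 9)^3)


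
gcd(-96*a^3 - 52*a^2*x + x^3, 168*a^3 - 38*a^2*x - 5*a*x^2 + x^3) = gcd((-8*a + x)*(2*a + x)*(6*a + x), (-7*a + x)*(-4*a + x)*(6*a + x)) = 6*a + x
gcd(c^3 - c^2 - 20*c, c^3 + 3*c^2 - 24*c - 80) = c^2 - c - 20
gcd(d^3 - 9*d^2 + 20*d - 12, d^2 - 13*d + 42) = d - 6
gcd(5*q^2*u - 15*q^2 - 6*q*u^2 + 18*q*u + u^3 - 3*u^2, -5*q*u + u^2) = 5*q - u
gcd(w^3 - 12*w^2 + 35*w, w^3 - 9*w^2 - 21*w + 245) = w - 7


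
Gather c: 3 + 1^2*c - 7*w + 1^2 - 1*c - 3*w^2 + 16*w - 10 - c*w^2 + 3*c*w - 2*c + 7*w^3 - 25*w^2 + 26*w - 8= c*(-w^2 + 3*w - 2) + 7*w^3 - 28*w^2 + 35*w - 14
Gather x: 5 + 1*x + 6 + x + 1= 2*x + 12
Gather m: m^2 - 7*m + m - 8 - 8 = m^2 - 6*m - 16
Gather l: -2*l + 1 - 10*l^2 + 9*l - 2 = -10*l^2 + 7*l - 1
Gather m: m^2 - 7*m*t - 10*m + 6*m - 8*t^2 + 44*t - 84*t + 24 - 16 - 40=m^2 + m*(-7*t - 4) - 8*t^2 - 40*t - 32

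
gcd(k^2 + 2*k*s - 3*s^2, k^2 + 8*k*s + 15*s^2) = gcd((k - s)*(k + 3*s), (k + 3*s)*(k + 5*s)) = k + 3*s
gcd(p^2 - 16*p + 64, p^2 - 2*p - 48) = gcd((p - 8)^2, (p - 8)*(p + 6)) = p - 8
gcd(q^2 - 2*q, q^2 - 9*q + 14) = q - 2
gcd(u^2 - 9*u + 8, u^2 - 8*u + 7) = u - 1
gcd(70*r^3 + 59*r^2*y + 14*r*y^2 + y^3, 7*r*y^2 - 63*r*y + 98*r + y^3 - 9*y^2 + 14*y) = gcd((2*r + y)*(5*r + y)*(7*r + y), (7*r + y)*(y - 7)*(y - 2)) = 7*r + y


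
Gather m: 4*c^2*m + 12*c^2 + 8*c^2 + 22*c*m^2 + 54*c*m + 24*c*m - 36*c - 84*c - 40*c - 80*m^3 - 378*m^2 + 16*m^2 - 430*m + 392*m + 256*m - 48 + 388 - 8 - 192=20*c^2 - 160*c - 80*m^3 + m^2*(22*c - 362) + m*(4*c^2 + 78*c + 218) + 140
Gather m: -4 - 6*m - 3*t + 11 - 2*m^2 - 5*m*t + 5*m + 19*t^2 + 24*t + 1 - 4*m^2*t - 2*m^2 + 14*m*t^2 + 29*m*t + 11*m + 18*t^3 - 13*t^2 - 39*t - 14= m^2*(-4*t - 4) + m*(14*t^2 + 24*t + 10) + 18*t^3 + 6*t^2 - 18*t - 6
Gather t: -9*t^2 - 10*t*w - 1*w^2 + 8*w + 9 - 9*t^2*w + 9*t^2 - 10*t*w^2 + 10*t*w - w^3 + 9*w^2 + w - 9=-9*t^2*w - 10*t*w^2 - w^3 + 8*w^2 + 9*w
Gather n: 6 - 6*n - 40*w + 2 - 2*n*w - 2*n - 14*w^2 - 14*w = n*(-2*w - 8) - 14*w^2 - 54*w + 8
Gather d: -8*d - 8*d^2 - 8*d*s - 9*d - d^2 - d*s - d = -9*d^2 + d*(-9*s - 18)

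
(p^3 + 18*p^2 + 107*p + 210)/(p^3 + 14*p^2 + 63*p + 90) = (p + 7)/(p + 3)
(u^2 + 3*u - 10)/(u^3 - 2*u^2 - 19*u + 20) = (u^2 + 3*u - 10)/(u^3 - 2*u^2 - 19*u + 20)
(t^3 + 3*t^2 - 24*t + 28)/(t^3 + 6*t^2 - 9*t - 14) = (t - 2)/(t + 1)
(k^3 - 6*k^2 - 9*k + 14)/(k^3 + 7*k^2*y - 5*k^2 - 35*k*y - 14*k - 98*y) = (k - 1)/(k + 7*y)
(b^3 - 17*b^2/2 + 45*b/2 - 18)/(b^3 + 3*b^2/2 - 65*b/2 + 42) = (b - 3)/(b + 7)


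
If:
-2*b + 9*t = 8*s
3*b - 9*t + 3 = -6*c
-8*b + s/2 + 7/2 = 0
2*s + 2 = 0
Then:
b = 3/8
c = -91/48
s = -1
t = -29/36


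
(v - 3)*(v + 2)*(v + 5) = v^3 + 4*v^2 - 11*v - 30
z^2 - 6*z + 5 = (z - 5)*(z - 1)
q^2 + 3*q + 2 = (q + 1)*(q + 2)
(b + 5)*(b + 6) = b^2 + 11*b + 30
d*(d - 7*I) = d^2 - 7*I*d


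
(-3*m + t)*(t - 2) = -3*m*t + 6*m + t^2 - 2*t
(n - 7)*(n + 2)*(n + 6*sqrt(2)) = n^3 - 5*n^2 + 6*sqrt(2)*n^2 - 30*sqrt(2)*n - 14*n - 84*sqrt(2)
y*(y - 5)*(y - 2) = y^3 - 7*y^2 + 10*y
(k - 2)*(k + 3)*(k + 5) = k^3 + 6*k^2 - k - 30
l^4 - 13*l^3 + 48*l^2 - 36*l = l*(l - 6)^2*(l - 1)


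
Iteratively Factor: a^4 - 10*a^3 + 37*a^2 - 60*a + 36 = (a - 2)*(a^3 - 8*a^2 + 21*a - 18) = (a - 3)*(a - 2)*(a^2 - 5*a + 6) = (a - 3)*(a - 2)^2*(a - 3)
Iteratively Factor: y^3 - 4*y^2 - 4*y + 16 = (y + 2)*(y^2 - 6*y + 8) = (y - 2)*(y + 2)*(y - 4)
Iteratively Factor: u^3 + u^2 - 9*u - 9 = (u + 1)*(u^2 - 9) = (u - 3)*(u + 1)*(u + 3)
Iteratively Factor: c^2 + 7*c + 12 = (c + 3)*(c + 4)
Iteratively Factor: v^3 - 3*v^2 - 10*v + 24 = (v - 4)*(v^2 + v - 6) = (v - 4)*(v + 3)*(v - 2)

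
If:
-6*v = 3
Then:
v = -1/2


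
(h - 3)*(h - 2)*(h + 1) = h^3 - 4*h^2 + h + 6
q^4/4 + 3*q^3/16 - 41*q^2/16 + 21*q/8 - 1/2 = (q/4 + 1)*(q - 2)*(q - 1)*(q - 1/4)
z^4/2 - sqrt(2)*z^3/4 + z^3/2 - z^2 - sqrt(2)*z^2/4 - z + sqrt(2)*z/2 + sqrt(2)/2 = (z/2 + 1/2)*(z - sqrt(2))*(z - sqrt(2)/2)*(z + sqrt(2))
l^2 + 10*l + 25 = (l + 5)^2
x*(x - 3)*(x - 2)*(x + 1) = x^4 - 4*x^3 + x^2 + 6*x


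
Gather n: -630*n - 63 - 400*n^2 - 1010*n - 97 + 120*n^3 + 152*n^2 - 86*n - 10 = 120*n^3 - 248*n^2 - 1726*n - 170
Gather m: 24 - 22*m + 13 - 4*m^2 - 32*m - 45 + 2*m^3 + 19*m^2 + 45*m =2*m^3 + 15*m^2 - 9*m - 8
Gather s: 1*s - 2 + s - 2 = 2*s - 4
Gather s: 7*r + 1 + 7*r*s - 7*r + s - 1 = s*(7*r + 1)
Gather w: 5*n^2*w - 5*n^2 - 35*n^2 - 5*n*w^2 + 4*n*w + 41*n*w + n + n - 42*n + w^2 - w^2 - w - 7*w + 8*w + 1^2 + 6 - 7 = -40*n^2 - 5*n*w^2 - 40*n + w*(5*n^2 + 45*n)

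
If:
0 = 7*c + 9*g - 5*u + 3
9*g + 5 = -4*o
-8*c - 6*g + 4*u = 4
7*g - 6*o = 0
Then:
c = -209/246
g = -15/41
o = -35/82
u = -307/246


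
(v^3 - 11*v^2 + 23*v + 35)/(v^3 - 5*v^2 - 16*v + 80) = (v^2 - 6*v - 7)/(v^2 - 16)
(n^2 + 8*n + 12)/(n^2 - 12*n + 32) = (n^2 + 8*n + 12)/(n^2 - 12*n + 32)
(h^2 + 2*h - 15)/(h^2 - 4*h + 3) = (h + 5)/(h - 1)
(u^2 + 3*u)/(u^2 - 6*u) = (u + 3)/(u - 6)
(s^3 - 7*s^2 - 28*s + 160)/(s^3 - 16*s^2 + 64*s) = (s^2 + s - 20)/(s*(s - 8))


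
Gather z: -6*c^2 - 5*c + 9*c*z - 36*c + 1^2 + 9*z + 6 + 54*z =-6*c^2 - 41*c + z*(9*c + 63) + 7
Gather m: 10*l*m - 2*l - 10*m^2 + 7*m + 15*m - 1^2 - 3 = -2*l - 10*m^2 + m*(10*l + 22) - 4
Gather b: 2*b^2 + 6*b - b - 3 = 2*b^2 + 5*b - 3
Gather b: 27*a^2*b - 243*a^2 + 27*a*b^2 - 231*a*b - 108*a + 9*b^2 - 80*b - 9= -243*a^2 - 108*a + b^2*(27*a + 9) + b*(27*a^2 - 231*a - 80) - 9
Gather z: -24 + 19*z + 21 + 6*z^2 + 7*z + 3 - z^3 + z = -z^3 + 6*z^2 + 27*z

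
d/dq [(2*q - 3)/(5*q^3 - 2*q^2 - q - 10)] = (10*q^3 - 4*q^2 - 2*q + (2*q - 3)*(-15*q^2 + 4*q + 1) - 20)/(-5*q^3 + 2*q^2 + q + 10)^2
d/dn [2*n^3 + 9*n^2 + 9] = 6*n*(n + 3)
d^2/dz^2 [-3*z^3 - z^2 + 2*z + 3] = -18*z - 2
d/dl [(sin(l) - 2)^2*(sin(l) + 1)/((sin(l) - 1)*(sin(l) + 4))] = (sin(l)^4 + 6*sin(l)^3 - 21*sin(l)^2 + 16*sin(l) - 12)*cos(l)/((sin(l) - 1)^2*(sin(l) + 4)^2)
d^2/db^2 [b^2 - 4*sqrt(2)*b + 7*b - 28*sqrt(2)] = 2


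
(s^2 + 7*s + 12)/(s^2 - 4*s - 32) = (s + 3)/(s - 8)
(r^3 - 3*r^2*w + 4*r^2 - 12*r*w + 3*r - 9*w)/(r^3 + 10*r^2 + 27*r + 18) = (r - 3*w)/(r + 6)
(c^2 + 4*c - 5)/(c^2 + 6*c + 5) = (c - 1)/(c + 1)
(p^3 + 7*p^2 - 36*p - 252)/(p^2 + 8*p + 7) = (p^2 - 36)/(p + 1)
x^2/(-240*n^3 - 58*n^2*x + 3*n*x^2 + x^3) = x^2/(-240*n^3 - 58*n^2*x + 3*n*x^2 + x^3)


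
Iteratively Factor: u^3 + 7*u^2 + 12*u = (u)*(u^2 + 7*u + 12) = u*(u + 4)*(u + 3)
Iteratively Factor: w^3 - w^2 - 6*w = (w - 3)*(w^2 + 2*w) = w*(w - 3)*(w + 2)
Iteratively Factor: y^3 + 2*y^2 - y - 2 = (y - 1)*(y^2 + 3*y + 2) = (y - 1)*(y + 1)*(y + 2)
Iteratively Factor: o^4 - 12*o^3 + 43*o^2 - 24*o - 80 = (o + 1)*(o^3 - 13*o^2 + 56*o - 80) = (o - 5)*(o + 1)*(o^2 - 8*o + 16) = (o - 5)*(o - 4)*(o + 1)*(o - 4)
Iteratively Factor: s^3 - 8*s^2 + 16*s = (s - 4)*(s^2 - 4*s) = (s - 4)^2*(s)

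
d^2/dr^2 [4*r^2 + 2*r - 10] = 8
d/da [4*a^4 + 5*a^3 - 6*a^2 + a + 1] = 16*a^3 + 15*a^2 - 12*a + 1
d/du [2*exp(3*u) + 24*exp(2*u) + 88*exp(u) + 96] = (6*exp(2*u) + 48*exp(u) + 88)*exp(u)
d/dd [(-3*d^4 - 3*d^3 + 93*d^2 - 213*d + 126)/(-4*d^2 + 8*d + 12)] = 3*(2*d^3 + 7*d^2 + 8*d - 33)/(4*(d^2 + 2*d + 1))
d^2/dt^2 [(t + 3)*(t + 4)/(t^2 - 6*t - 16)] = 2*(13*t^3 + 84*t^2 + 120*t + 208)/(t^6 - 18*t^5 + 60*t^4 + 360*t^3 - 960*t^2 - 4608*t - 4096)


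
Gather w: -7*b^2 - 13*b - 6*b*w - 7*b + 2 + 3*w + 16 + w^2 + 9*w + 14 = -7*b^2 - 20*b + w^2 + w*(12 - 6*b) + 32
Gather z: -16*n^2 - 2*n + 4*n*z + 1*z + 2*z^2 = -16*n^2 - 2*n + 2*z^2 + z*(4*n + 1)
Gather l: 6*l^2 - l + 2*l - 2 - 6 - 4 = 6*l^2 + l - 12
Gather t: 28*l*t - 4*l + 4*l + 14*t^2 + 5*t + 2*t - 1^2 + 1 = 14*t^2 + t*(28*l + 7)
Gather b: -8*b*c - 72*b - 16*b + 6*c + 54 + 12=b*(-8*c - 88) + 6*c + 66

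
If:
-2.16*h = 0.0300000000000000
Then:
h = -0.01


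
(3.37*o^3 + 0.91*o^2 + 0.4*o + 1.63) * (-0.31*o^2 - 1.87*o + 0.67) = -1.0447*o^5 - 6.584*o^4 + 0.4322*o^3 - 0.6436*o^2 - 2.7801*o + 1.0921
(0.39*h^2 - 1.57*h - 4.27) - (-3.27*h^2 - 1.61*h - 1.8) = 3.66*h^2 + 0.04*h - 2.47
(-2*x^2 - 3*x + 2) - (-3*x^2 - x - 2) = x^2 - 2*x + 4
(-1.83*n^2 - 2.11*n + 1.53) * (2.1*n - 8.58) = -3.843*n^3 + 11.2704*n^2 + 21.3168*n - 13.1274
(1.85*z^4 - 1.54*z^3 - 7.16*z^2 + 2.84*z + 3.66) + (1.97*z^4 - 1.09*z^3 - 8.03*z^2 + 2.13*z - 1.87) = 3.82*z^4 - 2.63*z^3 - 15.19*z^2 + 4.97*z + 1.79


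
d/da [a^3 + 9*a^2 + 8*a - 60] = 3*a^2 + 18*a + 8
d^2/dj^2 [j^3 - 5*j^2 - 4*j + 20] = 6*j - 10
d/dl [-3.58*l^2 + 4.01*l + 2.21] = 4.01 - 7.16*l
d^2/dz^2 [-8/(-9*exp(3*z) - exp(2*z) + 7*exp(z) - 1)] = 8*((-81*exp(2*z) - 4*exp(z) + 7)*(9*exp(3*z) + exp(2*z) - 7*exp(z) + 1) + 2*(27*exp(2*z) + 2*exp(z) - 7)^2*exp(z))*exp(z)/(9*exp(3*z) + exp(2*z) - 7*exp(z) + 1)^3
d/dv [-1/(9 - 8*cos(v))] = 8*sin(v)/(8*cos(v) - 9)^2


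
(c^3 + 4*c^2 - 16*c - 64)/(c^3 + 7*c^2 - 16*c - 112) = (c + 4)/(c + 7)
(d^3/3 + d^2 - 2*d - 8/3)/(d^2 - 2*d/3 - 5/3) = (d^2 + 2*d - 8)/(3*d - 5)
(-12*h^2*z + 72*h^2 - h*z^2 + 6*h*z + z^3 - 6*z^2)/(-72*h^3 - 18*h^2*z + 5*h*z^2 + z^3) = (z - 6)/(6*h + z)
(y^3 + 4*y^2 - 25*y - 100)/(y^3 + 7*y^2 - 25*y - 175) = (y + 4)/(y + 7)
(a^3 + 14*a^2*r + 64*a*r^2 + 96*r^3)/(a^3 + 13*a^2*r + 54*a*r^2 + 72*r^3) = (a + 4*r)/(a + 3*r)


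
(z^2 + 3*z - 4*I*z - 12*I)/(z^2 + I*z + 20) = (z + 3)/(z + 5*I)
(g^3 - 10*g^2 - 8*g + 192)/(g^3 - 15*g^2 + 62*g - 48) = (g + 4)/(g - 1)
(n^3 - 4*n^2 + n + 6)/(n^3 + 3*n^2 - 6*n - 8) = (n - 3)/(n + 4)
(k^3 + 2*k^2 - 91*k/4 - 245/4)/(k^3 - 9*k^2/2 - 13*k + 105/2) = (k + 7/2)/(k - 3)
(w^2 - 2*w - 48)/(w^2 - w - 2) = (-w^2 + 2*w + 48)/(-w^2 + w + 2)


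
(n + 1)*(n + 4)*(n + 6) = n^3 + 11*n^2 + 34*n + 24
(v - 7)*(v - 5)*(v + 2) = v^3 - 10*v^2 + 11*v + 70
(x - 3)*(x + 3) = x^2 - 9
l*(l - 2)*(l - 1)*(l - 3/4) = l^4 - 15*l^3/4 + 17*l^2/4 - 3*l/2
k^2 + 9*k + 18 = (k + 3)*(k + 6)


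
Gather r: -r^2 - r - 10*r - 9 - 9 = -r^2 - 11*r - 18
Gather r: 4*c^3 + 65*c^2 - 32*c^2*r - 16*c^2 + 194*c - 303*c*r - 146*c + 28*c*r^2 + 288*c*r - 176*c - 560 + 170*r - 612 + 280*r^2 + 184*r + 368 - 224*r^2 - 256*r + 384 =4*c^3 + 49*c^2 - 128*c + r^2*(28*c + 56) + r*(-32*c^2 - 15*c + 98) - 420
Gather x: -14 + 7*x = 7*x - 14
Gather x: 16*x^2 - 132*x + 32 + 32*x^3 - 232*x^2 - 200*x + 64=32*x^3 - 216*x^2 - 332*x + 96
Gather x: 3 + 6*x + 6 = 6*x + 9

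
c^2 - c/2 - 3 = (c - 2)*(c + 3/2)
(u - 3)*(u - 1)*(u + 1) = u^3 - 3*u^2 - u + 3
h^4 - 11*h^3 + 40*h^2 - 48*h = h*(h - 4)^2*(h - 3)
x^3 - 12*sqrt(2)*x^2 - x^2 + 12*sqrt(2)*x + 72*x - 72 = (x - 1)*(x - 6*sqrt(2))^2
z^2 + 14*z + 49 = (z + 7)^2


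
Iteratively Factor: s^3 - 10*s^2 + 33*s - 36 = (s - 4)*(s^2 - 6*s + 9) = (s - 4)*(s - 3)*(s - 3)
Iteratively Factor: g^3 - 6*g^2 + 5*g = (g)*(g^2 - 6*g + 5) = g*(g - 1)*(g - 5)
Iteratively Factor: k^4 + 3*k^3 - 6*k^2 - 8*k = (k + 4)*(k^3 - k^2 - 2*k) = k*(k + 4)*(k^2 - k - 2) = k*(k - 2)*(k + 4)*(k + 1)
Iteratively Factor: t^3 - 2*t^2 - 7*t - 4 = (t + 1)*(t^2 - 3*t - 4) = (t - 4)*(t + 1)*(t + 1)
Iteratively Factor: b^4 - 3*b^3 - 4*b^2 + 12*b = (b - 3)*(b^3 - 4*b) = b*(b - 3)*(b^2 - 4) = b*(b - 3)*(b + 2)*(b - 2)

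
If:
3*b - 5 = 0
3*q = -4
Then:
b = 5/3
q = -4/3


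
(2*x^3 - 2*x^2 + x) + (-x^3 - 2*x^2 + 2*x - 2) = x^3 - 4*x^2 + 3*x - 2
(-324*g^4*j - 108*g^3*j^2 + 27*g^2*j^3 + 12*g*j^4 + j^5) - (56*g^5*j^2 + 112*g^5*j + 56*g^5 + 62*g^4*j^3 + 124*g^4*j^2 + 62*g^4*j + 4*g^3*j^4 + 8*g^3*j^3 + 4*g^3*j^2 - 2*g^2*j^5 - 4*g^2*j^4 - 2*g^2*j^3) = -56*g^5*j^2 - 112*g^5*j - 56*g^5 - 62*g^4*j^3 - 124*g^4*j^2 - 386*g^4*j - 4*g^3*j^4 - 8*g^3*j^3 - 112*g^3*j^2 + 2*g^2*j^5 + 4*g^2*j^4 + 29*g^2*j^3 + 12*g*j^4 + j^5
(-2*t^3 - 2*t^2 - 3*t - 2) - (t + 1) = -2*t^3 - 2*t^2 - 4*t - 3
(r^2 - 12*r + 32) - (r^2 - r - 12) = 44 - 11*r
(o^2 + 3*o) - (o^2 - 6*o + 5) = 9*o - 5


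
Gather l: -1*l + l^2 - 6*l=l^2 - 7*l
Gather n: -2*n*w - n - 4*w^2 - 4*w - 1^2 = n*(-2*w - 1) - 4*w^2 - 4*w - 1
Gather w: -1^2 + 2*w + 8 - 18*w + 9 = 16 - 16*w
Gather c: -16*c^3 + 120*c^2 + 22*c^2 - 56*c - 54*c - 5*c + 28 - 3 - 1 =-16*c^3 + 142*c^2 - 115*c + 24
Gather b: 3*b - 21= 3*b - 21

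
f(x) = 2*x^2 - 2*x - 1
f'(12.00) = 46.00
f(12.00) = 263.00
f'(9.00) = 34.00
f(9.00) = 143.00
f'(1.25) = 3.00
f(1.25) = -0.38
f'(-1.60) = -8.40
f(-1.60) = 7.32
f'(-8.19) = -34.76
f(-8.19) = 149.53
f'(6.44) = 23.76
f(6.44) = 69.07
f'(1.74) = 4.96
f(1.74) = 1.58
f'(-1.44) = -7.76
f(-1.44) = 6.03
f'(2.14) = 6.56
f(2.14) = 3.88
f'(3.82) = 13.28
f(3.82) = 20.54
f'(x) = 4*x - 2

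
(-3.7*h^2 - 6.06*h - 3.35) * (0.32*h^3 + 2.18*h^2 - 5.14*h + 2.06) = -1.184*h^5 - 10.0052*h^4 + 4.7352*h^3 + 16.2234*h^2 + 4.7354*h - 6.901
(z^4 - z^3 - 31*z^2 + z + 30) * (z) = z^5 - z^4 - 31*z^3 + z^2 + 30*z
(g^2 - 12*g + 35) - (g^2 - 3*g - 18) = 53 - 9*g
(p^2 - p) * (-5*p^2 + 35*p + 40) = -5*p^4 + 40*p^3 + 5*p^2 - 40*p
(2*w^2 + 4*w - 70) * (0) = 0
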